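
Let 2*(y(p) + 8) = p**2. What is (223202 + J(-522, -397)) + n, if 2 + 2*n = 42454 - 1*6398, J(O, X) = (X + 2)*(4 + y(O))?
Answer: -53572781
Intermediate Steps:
y(p) = -8 + p**2/2
J(O, X) = (-4 + O**2/2)*(2 + X) (J(O, X) = (X + 2)*(4 + (-8 + O**2/2)) = (2 + X)*(-4 + O**2/2) = (-4 + O**2/2)*(2 + X))
n = 18027 (n = -1 + (42454 - 1*6398)/2 = -1 + (42454 - 6398)/2 = -1 + (1/2)*36056 = -1 + 18028 = 18027)
(223202 + J(-522, -397)) + n = (223202 + (-8 + (-522)**2 - 4*(-397) + (1/2)*(-397)*(-522)**2)) + 18027 = (223202 + (-8 + 272484 + 1588 + (1/2)*(-397)*272484)) + 18027 = (223202 + (-8 + 272484 + 1588 - 54088074)) + 18027 = (223202 - 53814010) + 18027 = -53590808 + 18027 = -53572781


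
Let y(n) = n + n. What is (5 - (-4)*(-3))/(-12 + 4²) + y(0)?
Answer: -7/4 ≈ -1.7500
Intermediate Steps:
y(n) = 2*n
(5 - (-4)*(-3))/(-12 + 4²) + y(0) = (5 - (-4)*(-3))/(-12 + 4²) + 2*0 = (5 - 1*12)/(-12 + 16) + 0 = (5 - 12)/4 + 0 = (¼)*(-7) + 0 = -7/4 + 0 = -7/4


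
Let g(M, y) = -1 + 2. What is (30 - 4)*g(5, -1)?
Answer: 26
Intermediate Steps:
g(M, y) = 1
(30 - 4)*g(5, -1) = (30 - 4)*1 = 26*1 = 26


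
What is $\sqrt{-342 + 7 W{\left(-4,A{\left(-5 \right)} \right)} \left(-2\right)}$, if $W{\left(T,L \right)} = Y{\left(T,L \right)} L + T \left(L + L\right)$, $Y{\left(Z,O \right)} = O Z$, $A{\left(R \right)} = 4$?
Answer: $\sqrt{1002} \approx 31.654$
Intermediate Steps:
$W{\left(T,L \right)} = T L^{2} + 2 L T$ ($W{\left(T,L \right)} = L T L + T \left(L + L\right) = T L^{2} + T 2 L = T L^{2} + 2 L T$)
$\sqrt{-342 + 7 W{\left(-4,A{\left(-5 \right)} \right)} \left(-2\right)} = \sqrt{-342 + 7 \cdot 4 \left(-4\right) \left(2 + 4\right) \left(-2\right)} = \sqrt{-342 + 7 \cdot 4 \left(-4\right) 6 \left(-2\right)} = \sqrt{-342 + 7 \left(-96\right) \left(-2\right)} = \sqrt{-342 - -1344} = \sqrt{-342 + 1344} = \sqrt{1002}$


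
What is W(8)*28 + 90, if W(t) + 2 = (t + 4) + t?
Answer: 594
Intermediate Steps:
W(t) = 2 + 2*t (W(t) = -2 + ((t + 4) + t) = -2 + ((4 + t) + t) = -2 + (4 + 2*t) = 2 + 2*t)
W(8)*28 + 90 = (2 + 2*8)*28 + 90 = (2 + 16)*28 + 90 = 18*28 + 90 = 504 + 90 = 594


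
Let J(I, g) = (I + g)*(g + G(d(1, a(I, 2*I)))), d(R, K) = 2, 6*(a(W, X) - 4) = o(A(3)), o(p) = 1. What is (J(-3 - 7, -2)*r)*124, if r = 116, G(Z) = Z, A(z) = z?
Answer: 0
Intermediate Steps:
a(W, X) = 25/6 (a(W, X) = 4 + (⅙)*1 = 4 + ⅙ = 25/6)
J(I, g) = (2 + g)*(I + g) (J(I, g) = (I + g)*(g + 2) = (I + g)*(2 + g) = (2 + g)*(I + g))
(J(-3 - 7, -2)*r)*124 = (((-2)² + 2*(-3 - 7) + 2*(-2) + (-3 - 7)*(-2))*116)*124 = ((4 + 2*(-10) - 4 - 10*(-2))*116)*124 = ((4 - 20 - 4 + 20)*116)*124 = (0*116)*124 = 0*124 = 0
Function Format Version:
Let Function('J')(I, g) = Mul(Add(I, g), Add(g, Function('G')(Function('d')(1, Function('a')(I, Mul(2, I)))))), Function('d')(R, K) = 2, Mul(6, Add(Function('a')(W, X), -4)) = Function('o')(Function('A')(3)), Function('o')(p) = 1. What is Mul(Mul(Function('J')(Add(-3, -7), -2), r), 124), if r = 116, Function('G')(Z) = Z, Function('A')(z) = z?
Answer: 0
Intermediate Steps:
Function('a')(W, X) = Rational(25, 6) (Function('a')(W, X) = Add(4, Mul(Rational(1, 6), 1)) = Add(4, Rational(1, 6)) = Rational(25, 6))
Function('J')(I, g) = Mul(Add(2, g), Add(I, g)) (Function('J')(I, g) = Mul(Add(I, g), Add(g, 2)) = Mul(Add(I, g), Add(2, g)) = Mul(Add(2, g), Add(I, g)))
Mul(Mul(Function('J')(Add(-3, -7), -2), r), 124) = Mul(Mul(Add(Pow(-2, 2), Mul(2, Add(-3, -7)), Mul(2, -2), Mul(Add(-3, -7), -2)), 116), 124) = Mul(Mul(Add(4, Mul(2, -10), -4, Mul(-10, -2)), 116), 124) = Mul(Mul(Add(4, -20, -4, 20), 116), 124) = Mul(Mul(0, 116), 124) = Mul(0, 124) = 0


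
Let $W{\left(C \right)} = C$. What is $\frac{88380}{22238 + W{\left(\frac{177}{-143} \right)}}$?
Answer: $\frac{12638340}{3179857} \approx 3.9745$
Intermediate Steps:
$\frac{88380}{22238 + W{\left(\frac{177}{-143} \right)}} = \frac{88380}{22238 + \frac{177}{-143}} = \frac{88380}{22238 + 177 \left(- \frac{1}{143}\right)} = \frac{88380}{22238 - \frac{177}{143}} = \frac{88380}{\frac{3179857}{143}} = 88380 \cdot \frac{143}{3179857} = \frac{12638340}{3179857}$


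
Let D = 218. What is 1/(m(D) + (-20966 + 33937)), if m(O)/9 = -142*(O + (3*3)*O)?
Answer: -1/2773069 ≈ -3.6061e-7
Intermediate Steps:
m(O) = -12780*O (m(O) = 9*(-142*(O + (3*3)*O)) = 9*(-142*(O + 9*O)) = 9*(-1420*O) = -12780*O)
1/(m(D) + (-20966 + 33937)) = 1/(-12780*218 + (-20966 + 33937)) = 1/(-2786040 + 12971) = 1/(-2773069) = -1/2773069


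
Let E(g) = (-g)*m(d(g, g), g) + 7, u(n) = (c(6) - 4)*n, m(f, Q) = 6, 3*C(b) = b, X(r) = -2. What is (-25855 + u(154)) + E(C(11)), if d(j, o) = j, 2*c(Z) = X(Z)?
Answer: -26640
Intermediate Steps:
c(Z) = -1 (c(Z) = (½)*(-2) = -1)
C(b) = b/3
u(n) = -5*n (u(n) = (-1 - 4)*n = -5*n)
E(g) = 7 - 6*g (E(g) = -g*6 + 7 = -6*g + 7 = 7 - 6*g)
(-25855 + u(154)) + E(C(11)) = (-25855 - 5*154) + (7 - 2*11) = (-25855 - 770) + (7 - 6*11/3) = -26625 + (7 - 22) = -26625 - 15 = -26640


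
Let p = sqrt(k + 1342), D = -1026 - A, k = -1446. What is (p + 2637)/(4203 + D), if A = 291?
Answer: 879/962 + I*sqrt(26)/1443 ≈ 0.91372 + 0.0035336*I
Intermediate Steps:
D = -1317 (D = -1026 - 1*291 = -1026 - 291 = -1317)
p = 2*I*sqrt(26) (p = sqrt(-1446 + 1342) = sqrt(-104) = 2*I*sqrt(26) ≈ 10.198*I)
(p + 2637)/(4203 + D) = (2*I*sqrt(26) + 2637)/(4203 - 1317) = (2637 + 2*I*sqrt(26))/2886 = (2637 + 2*I*sqrt(26))*(1/2886) = 879/962 + I*sqrt(26)/1443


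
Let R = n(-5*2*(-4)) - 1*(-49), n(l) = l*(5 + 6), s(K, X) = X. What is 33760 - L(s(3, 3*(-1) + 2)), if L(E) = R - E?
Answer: 33270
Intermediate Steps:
n(l) = 11*l (n(l) = l*11 = 11*l)
R = 489 (R = 11*(-5*2*(-4)) - 1*(-49) = 11*(-10*(-4)) + 49 = 11*40 + 49 = 440 + 49 = 489)
L(E) = 489 - E
33760 - L(s(3, 3*(-1) + 2)) = 33760 - (489 - (3*(-1) + 2)) = 33760 - (489 - (-3 + 2)) = 33760 - (489 - 1*(-1)) = 33760 - (489 + 1) = 33760 - 1*490 = 33760 - 490 = 33270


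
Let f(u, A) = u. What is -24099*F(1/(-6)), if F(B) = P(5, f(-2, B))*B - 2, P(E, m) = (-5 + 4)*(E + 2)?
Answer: 40165/2 ≈ 20083.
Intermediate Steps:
P(E, m) = -2 - E (P(E, m) = -(2 + E) = -2 - E)
F(B) = -2 - 7*B (F(B) = (-2 - 1*5)*B - 2 = (-2 - 5)*B - 2 = -7*B - 2 = -2 - 7*B)
-24099*F(1/(-6)) = -24099*(-2 - 7/(-6)) = -24099*(-2 - 7*(-⅙)) = -24099*(-2 + 7/6) = -24099*(-⅚) = 40165/2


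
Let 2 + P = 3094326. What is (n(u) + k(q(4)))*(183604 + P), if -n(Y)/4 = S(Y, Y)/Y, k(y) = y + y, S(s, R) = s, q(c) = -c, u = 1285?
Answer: -39335136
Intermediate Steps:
P = 3094324 (P = -2 + 3094326 = 3094324)
k(y) = 2*y
n(Y) = -4 (n(Y) = -4*Y/Y = -4*1 = -4)
(n(u) + k(q(4)))*(183604 + P) = (-4 + 2*(-1*4))*(183604 + 3094324) = (-4 + 2*(-4))*3277928 = (-4 - 8)*3277928 = -12*3277928 = -39335136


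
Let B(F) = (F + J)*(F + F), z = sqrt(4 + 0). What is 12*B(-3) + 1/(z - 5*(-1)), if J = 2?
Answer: 505/7 ≈ 72.143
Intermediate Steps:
z = 2 (z = sqrt(4) = 2)
B(F) = 2*F*(2 + F) (B(F) = (F + 2)*(F + F) = (2 + F)*(2*F) = 2*F*(2 + F))
12*B(-3) + 1/(z - 5*(-1)) = 12*(2*(-3)*(2 - 3)) + 1/(2 - 5*(-1)) = 12*(2*(-3)*(-1)) + 1/(2 + 5) = 12*6 + 1/7 = 72 + 1/7 = 505/7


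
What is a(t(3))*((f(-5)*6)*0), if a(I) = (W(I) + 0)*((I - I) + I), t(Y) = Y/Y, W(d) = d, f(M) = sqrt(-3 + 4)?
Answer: 0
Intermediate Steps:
f(M) = 1 (f(M) = sqrt(1) = 1)
t(Y) = 1
a(I) = I**2 (a(I) = (I + 0)*((I - I) + I) = I*(0 + I) = I*I = I**2)
a(t(3))*((f(-5)*6)*0) = 1**2*((1*6)*0) = 1*(6*0) = 1*0 = 0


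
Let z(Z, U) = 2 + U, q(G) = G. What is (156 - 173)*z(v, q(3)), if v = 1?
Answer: -85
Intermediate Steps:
(156 - 173)*z(v, q(3)) = (156 - 173)*(2 + 3) = -17*5 = -85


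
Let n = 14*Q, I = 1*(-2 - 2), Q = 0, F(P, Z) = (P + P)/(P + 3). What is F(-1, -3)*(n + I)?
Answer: 4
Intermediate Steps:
F(P, Z) = 2*P/(3 + P) (F(P, Z) = (2*P)/(3 + P) = 2*P/(3 + P))
I = -4 (I = 1*(-4) = -4)
n = 0 (n = 14*0 = 0)
F(-1, -3)*(n + I) = (2*(-1)/(3 - 1))*(0 - 4) = (2*(-1)/2)*(-4) = (2*(-1)*(½))*(-4) = -1*(-4) = 4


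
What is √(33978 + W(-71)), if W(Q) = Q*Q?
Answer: √39019 ≈ 197.53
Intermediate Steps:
W(Q) = Q²
√(33978 + W(-71)) = √(33978 + (-71)²) = √(33978 + 5041) = √39019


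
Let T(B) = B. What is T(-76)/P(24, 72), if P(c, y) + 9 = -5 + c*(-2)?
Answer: 38/31 ≈ 1.2258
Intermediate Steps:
P(c, y) = -14 - 2*c (P(c, y) = -9 + (-5 + c*(-2)) = -9 + (-5 - 2*c) = -14 - 2*c)
T(-76)/P(24, 72) = -76/(-14 - 2*24) = -76/(-14 - 48) = -76/(-62) = -76*(-1/62) = 38/31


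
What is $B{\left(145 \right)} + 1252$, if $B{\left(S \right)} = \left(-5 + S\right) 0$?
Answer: $1252$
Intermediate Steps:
$B{\left(S \right)} = 0$
$B{\left(145 \right)} + 1252 = 0 + 1252 = 1252$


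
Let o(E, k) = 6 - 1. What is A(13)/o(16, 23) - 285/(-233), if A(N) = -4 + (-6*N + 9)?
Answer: -15584/1165 ≈ -13.377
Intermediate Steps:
o(E, k) = 5
A(N) = 5 - 6*N (A(N) = -4 + (9 - 6*N) = 5 - 6*N)
A(13)/o(16, 23) - 285/(-233) = (5 - 6*13)/5 - 285/(-233) = (5 - 78)*(⅕) - 285*(-1/233) = -73*⅕ + 285/233 = -73/5 + 285/233 = -15584/1165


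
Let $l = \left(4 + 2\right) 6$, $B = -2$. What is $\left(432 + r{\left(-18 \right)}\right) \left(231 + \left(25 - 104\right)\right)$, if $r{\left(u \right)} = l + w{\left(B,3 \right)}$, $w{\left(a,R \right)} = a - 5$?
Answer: $70072$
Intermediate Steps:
$w{\left(a,R \right)} = -5 + a$
$l = 36$ ($l = 6 \cdot 6 = 36$)
$r{\left(u \right)} = 29$ ($r{\left(u \right)} = 36 - 7 = 29$)
$\left(432 + r{\left(-18 \right)}\right) \left(231 + \left(25 - 104\right)\right) = \left(432 + 29\right) \left(231 + \left(25 - 104\right)\right) = 461 \left(231 + \left(25 - 104\right)\right) = 461 \left(231 - 79\right) = 461 \cdot 152 = 70072$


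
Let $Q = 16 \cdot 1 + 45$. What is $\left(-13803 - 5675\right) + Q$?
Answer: $-19417$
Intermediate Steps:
$Q = 61$ ($Q = 16 + 45 = 61$)
$\left(-13803 - 5675\right) + Q = \left(-13803 - 5675\right) + 61 = -19478 + 61 = -19417$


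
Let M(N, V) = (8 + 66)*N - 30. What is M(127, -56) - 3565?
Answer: 5803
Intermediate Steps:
M(N, V) = -30 + 74*N (M(N, V) = 74*N - 30 = -30 + 74*N)
M(127, -56) - 3565 = (-30 + 74*127) - 3565 = (-30 + 9398) - 3565 = 9368 - 3565 = 5803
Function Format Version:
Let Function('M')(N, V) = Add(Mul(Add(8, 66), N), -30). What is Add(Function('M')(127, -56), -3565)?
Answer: 5803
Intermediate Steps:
Function('M')(N, V) = Add(-30, Mul(74, N)) (Function('M')(N, V) = Add(Mul(74, N), -30) = Add(-30, Mul(74, N)))
Add(Function('M')(127, -56), -3565) = Add(Add(-30, Mul(74, 127)), -3565) = Add(Add(-30, 9398), -3565) = Add(9368, -3565) = 5803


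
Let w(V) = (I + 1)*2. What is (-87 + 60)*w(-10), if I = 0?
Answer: -54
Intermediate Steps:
w(V) = 2 (w(V) = (0 + 1)*2 = 1*2 = 2)
(-87 + 60)*w(-10) = (-87 + 60)*2 = -27*2 = -54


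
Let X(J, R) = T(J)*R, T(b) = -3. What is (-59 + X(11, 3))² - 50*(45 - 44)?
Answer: 4574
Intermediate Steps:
X(J, R) = -3*R
(-59 + X(11, 3))² - 50*(45 - 44) = (-59 - 3*3)² - 50*(45 - 44) = (-59 - 9)² - 50*1 = (-68)² - 50 = 4624 - 50 = 4574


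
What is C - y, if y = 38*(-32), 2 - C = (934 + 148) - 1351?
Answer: 1487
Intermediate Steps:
C = 271 (C = 2 - ((934 + 148) - 1351) = 2 - (1082 - 1351) = 2 - 1*(-269) = 2 + 269 = 271)
y = -1216
C - y = 271 - 1*(-1216) = 271 + 1216 = 1487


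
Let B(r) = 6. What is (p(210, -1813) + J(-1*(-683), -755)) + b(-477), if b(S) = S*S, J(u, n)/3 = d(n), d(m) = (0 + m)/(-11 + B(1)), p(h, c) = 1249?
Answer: 229231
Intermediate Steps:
d(m) = -m/5 (d(m) = (0 + m)/(-11 + 6) = m/(-5) = m*(-⅕) = -m/5)
J(u, n) = -3*n/5 (J(u, n) = 3*(-n/5) = -3*n/5)
b(S) = S²
(p(210, -1813) + J(-1*(-683), -755)) + b(-477) = (1249 - ⅗*(-755)) + (-477)² = (1249 + 453) + 227529 = 1702 + 227529 = 229231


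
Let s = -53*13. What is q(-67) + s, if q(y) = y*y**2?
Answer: -301452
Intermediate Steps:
q(y) = y**3
s = -689
q(-67) + s = (-67)**3 - 689 = -300763 - 689 = -301452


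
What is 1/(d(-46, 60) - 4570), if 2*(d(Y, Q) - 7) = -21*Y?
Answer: -1/4080 ≈ -0.00024510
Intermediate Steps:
d(Y, Q) = 7 - 21*Y/2 (d(Y, Q) = 7 + (-21*Y)/2 = 7 - 21*Y/2)
1/(d(-46, 60) - 4570) = 1/((7 - 21/2*(-46)) - 4570) = 1/((7 + 483) - 4570) = 1/(490 - 4570) = 1/(-4080) = -1/4080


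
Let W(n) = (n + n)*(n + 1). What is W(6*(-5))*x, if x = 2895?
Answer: 5037300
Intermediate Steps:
W(n) = 2*n*(1 + n) (W(n) = (2*n)*(1 + n) = 2*n*(1 + n))
W(6*(-5))*x = (2*(6*(-5))*(1 + 6*(-5)))*2895 = (2*(-30)*(1 - 30))*2895 = (2*(-30)*(-29))*2895 = 1740*2895 = 5037300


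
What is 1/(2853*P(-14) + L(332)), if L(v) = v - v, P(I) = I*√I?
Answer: I*√14/559188 ≈ 6.6912e-6*I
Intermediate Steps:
P(I) = I^(3/2)
L(v) = 0
1/(2853*P(-14) + L(332)) = 1/(2853*(-14)^(3/2) + 0) = 1/(2853*(-14*I*√14) + 0) = 1/(-39942*I*√14 + 0) = 1/(-39942*I*√14) = I*√14/559188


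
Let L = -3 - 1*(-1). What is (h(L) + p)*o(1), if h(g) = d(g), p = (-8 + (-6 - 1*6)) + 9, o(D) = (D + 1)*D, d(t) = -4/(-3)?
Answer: -58/3 ≈ -19.333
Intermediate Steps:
d(t) = 4/3 (d(t) = -4*(-⅓) = 4/3)
o(D) = D*(1 + D) (o(D) = (1 + D)*D = D*(1 + D))
p = -11 (p = (-8 + (-6 - 6)) + 9 = (-8 - 12) + 9 = -20 + 9 = -11)
L = -2 (L = -3 + 1 = -2)
h(g) = 4/3
(h(L) + p)*o(1) = (4/3 - 11)*(1*(1 + 1)) = -29*2/3 = -29/3*2 = -58/3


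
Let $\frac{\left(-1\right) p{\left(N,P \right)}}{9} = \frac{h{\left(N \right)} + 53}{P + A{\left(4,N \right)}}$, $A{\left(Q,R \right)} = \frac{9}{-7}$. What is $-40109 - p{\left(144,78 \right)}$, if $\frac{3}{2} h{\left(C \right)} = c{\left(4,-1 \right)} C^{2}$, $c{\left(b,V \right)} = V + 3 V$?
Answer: $- \frac{8339614}{179} \approx -46590.0$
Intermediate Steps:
$c{\left(b,V \right)} = 4 V$
$h{\left(C \right)} = - \frac{8 C^{2}}{3}$ ($h{\left(C \right)} = \frac{2 \cdot 4 \left(-1\right) C^{2}}{3} = \frac{2 \left(- 4 C^{2}\right)}{3} = - \frac{8 C^{2}}{3}$)
$A{\left(Q,R \right)} = - \frac{9}{7}$ ($A{\left(Q,R \right)} = 9 \left(- \frac{1}{7}\right) = - \frac{9}{7}$)
$p{\left(N,P \right)} = - \frac{9 \left(53 - \frac{8 N^{2}}{3}\right)}{- \frac{9}{7} + P}$ ($p{\left(N,P \right)} = - 9 \frac{- \frac{8 N^{2}}{3} + 53}{P - \frac{9}{7}} = - 9 \frac{53 - \frac{8 N^{2}}{3}}{- \frac{9}{7} + P} = - \frac{9 \left(53 - \frac{8 N^{2}}{3}\right)}{- \frac{9}{7} + P}$)
$-40109 - p{\left(144,78 \right)} = -40109 - \frac{21 \left(-159 + 8 \cdot 144^{2}\right)}{-9 + 7 \cdot 78} = -40109 - \frac{21 \left(-159 + 8 \cdot 20736\right)}{-9 + 546} = -40109 - \frac{21 \left(-159 + 165888\right)}{537} = -40109 - 21 \cdot \frac{1}{537} \cdot 165729 = -40109 - \frac{1160103}{179} = - \frac{8339614}{179}$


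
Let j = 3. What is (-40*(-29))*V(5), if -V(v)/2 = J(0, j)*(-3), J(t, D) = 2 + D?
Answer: 34800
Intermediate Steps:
V(v) = 30 (V(v) = -2*(2 + 3)*(-3) = -10*(-3) = -2*(-15) = 30)
(-40*(-29))*V(5) = -40*(-29)*30 = 1160*30 = 34800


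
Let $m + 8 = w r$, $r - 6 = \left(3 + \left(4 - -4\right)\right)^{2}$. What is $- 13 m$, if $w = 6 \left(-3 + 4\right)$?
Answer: $-9802$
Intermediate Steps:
$w = 6$ ($w = 6 \cdot 1 = 6$)
$r = 127$ ($r = 6 + \left(3 + \left(4 - -4\right)\right)^{2} = 6 + \left(3 + \left(4 + 4\right)\right)^{2} = 6 + \left(3 + 8\right)^{2} = 6 + 11^{2} = 6 + 121 = 127$)
$m = 754$ ($m = -8 + 6 \cdot 127 = -8 + 762 = 754$)
$- 13 m = \left(-13\right) 754 = -9802$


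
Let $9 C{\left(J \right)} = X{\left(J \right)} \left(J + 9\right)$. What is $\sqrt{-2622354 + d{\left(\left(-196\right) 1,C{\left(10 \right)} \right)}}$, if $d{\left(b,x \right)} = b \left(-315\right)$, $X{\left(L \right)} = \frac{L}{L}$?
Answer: $i \sqrt{2560614} \approx 1600.2 i$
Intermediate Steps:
$X{\left(L \right)} = 1$
$C{\left(J \right)} = 1 + \frac{J}{9}$ ($C{\left(J \right)} = \frac{1 \left(J + 9\right)}{9} = \frac{1 \left(9 + J\right)}{9} = \frac{9 + J}{9} = 1 + \frac{J}{9}$)
$d{\left(b,x \right)} = - 315 b$
$\sqrt{-2622354 + d{\left(\left(-196\right) 1,C{\left(10 \right)} \right)}} = \sqrt{-2622354 - 315 \left(\left(-196\right) 1\right)} = \sqrt{-2622354 - -61740} = \sqrt{-2622354 + 61740} = \sqrt{-2560614} = i \sqrt{2560614}$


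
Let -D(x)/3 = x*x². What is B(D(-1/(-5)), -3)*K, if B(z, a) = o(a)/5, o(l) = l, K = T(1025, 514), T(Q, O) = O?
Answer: -1542/5 ≈ -308.40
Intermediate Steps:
D(x) = -3*x³ (D(x) = -3*x*x² = -3*x³)
K = 514
B(z, a) = a/5
B(D(-1/(-5)), -3)*K = ((⅕)*(-3))*514 = -⅗*514 = -1542/5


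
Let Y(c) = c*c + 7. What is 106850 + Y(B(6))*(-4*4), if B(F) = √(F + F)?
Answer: 106546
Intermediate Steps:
B(F) = √2*√F (B(F) = √(2*F) = √2*√F)
Y(c) = 7 + c² (Y(c) = c² + 7 = 7 + c²)
106850 + Y(B(6))*(-4*4) = 106850 + (7 + (√2*√6)²)*(-4*4) = 106850 + (7 + (2*√3)²)*(-16) = 106850 + (7 + 12)*(-16) = 106850 + 19*(-16) = 106850 - 304 = 106546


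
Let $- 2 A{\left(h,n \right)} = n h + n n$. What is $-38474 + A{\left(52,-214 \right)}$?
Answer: $-55808$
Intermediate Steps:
$A{\left(h,n \right)} = - \frac{n^{2}}{2} - \frac{h n}{2}$ ($A{\left(h,n \right)} = - \frac{n h + n n}{2} = - \frac{h n + n^{2}}{2} = - \frac{n^{2} + h n}{2} = - \frac{n^{2}}{2} - \frac{h n}{2}$)
$-38474 + A{\left(52,-214 \right)} = -38474 - - 107 \left(52 - 214\right) = -38474 - \left(-107\right) \left(-162\right) = -38474 - 17334 = -55808$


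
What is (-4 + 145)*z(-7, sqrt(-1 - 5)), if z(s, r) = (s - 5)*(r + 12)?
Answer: -20304 - 1692*I*sqrt(6) ≈ -20304.0 - 4144.5*I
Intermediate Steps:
z(s, r) = (-5 + s)*(12 + r)
(-4 + 145)*z(-7, sqrt(-1 - 5)) = (-4 + 145)*(-60 - 5*sqrt(-1 - 5) + 12*(-7) + sqrt(-1 - 5)*(-7)) = 141*(-60 - 5*I*sqrt(6) - 84 + sqrt(-6)*(-7)) = 141*(-60 - 5*I*sqrt(6) - 84 + (I*sqrt(6))*(-7)) = 141*(-60 - 5*I*sqrt(6) - 84 - 7*I*sqrt(6)) = 141*(-144 - 12*I*sqrt(6)) = -20304 - 1692*I*sqrt(6)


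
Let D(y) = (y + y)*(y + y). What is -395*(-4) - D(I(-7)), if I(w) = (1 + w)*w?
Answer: -5476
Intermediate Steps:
I(w) = w*(1 + w)
D(y) = 4*y**2 (D(y) = (2*y)*(2*y) = 4*y**2)
-395*(-4) - D(I(-7)) = -395*(-4) - 4*(-7*(1 - 7))**2 = 1580 - 4*(-7*(-6))**2 = 1580 - 4*42**2 = 1580 - 4*1764 = 1580 - 1*7056 = 1580 - 7056 = -5476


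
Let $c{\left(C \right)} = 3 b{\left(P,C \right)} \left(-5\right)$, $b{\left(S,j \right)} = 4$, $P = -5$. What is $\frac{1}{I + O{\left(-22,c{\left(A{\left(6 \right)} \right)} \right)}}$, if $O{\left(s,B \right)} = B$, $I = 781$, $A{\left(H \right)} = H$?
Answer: $\frac{1}{721} \approx 0.001387$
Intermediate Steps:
$c{\left(C \right)} = -60$ ($c{\left(C \right)} = 3 \cdot 4 \left(-5\right) = 12 \left(-5\right) = -60$)
$\frac{1}{I + O{\left(-22,c{\left(A{\left(6 \right)} \right)} \right)}} = \frac{1}{781 - 60} = \frac{1}{721}$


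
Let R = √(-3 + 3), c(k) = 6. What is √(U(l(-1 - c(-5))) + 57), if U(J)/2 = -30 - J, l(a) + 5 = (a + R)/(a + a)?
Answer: √6 ≈ 2.4495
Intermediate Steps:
R = 0 (R = √0 = 0)
l(a) = -9/2 (l(a) = -5 + (a + 0)/(a + a) = -5 + a/((2*a)) = -5 + a*(1/(2*a)) = -5 + ½ = -9/2)
U(J) = -60 - 2*J (U(J) = 2*(-30 - J) = -60 - 2*J)
√(U(l(-1 - c(-5))) + 57) = √((-60 - 2*(-9/2)) + 57) = √((-60 + 9) + 57) = √(-51 + 57) = √6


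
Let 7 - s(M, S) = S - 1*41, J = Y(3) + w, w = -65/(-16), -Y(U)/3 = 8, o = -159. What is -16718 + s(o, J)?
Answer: -266401/16 ≈ -16650.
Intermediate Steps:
Y(U) = -24 (Y(U) = -3*8 = -24)
w = 65/16 (w = -65*(-1/16) = 65/16 ≈ 4.0625)
J = -319/16 (J = -24 + 65/16 = -319/16 ≈ -19.938)
s(M, S) = 48 - S (s(M, S) = 7 - (S - 1*41) = 7 - (S - 41) = 7 - (-41 + S) = 7 + (41 - S) = 48 - S)
-16718 + s(o, J) = -16718 + (48 - 1*(-319/16)) = -16718 + (48 + 319/16) = -16718 + 1087/16 = -266401/16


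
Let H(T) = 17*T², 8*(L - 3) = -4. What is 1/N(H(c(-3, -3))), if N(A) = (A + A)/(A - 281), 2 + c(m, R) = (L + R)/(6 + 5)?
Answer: -101579/68850 ≈ -1.4754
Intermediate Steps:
L = 5/2 (L = 3 + (⅛)*(-4) = 3 - ½ = 5/2 ≈ 2.5000)
c(m, R) = -39/22 + R/11 (c(m, R) = -2 + (5/2 + R)/(6 + 5) = -2 + (5/2 + R)/11 = -2 + (5/2 + R)*(1/11) = -2 + (5/22 + R/11) = -39/22 + R/11)
N(A) = 2*A/(-281 + A) (N(A) = (2*A)/(-281 + A) = 2*A/(-281 + A))
1/N(H(c(-3, -3))) = 1/(2*(17*(-39/22 + (1/11)*(-3))²)/(-281 + 17*(-39/22 + (1/11)*(-3))²)) = 1/(2*(17*(-39/22 - 3/11)²)/(-281 + 17*(-39/22 - 3/11)²)) = 1/(2*(17*(-45/22)²)/(-281 + 17*(-45/22)²)) = 1/(2*(17*(2025/484))/(-281 + 17*(2025/484))) = 1/(2*(34425/484)/(-281 + 34425/484)) = 1/(2*(34425/484)/(-101579/484)) = 1/(2*(34425/484)*(-484/101579)) = 1/(-68850/101579) = -101579/68850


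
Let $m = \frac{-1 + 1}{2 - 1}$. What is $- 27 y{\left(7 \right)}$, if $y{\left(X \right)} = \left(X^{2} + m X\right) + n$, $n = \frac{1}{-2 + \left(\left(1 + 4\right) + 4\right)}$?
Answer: $- \frac{9288}{7} \approx -1326.9$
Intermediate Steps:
$n = \frac{1}{7}$ ($n = \frac{1}{-2 + \left(5 + 4\right)} = \frac{1}{-2 + 9} = \frac{1}{7} \approx 0.14286$)
$m = 0$ ($m = \frac{0}{1} = 0 \cdot 1 = 0$)
$y{\left(X \right)} = \frac{1}{7} + X^{2}$ ($y{\left(X \right)} = \left(X^{2} + 0 X\right) + \frac{1}{7} = \left(X^{2} + 0\right) + \frac{1}{7} = X^{2} + \frac{1}{7} = \frac{1}{7} + X^{2}$)
$- 27 y{\left(7 \right)} = - 27 \left(\frac{1}{7} + 7^{2}\right) = - 27 \left(\frac{1}{7} + 49\right) = \left(-27\right) \frac{344}{7} = - \frac{9288}{7}$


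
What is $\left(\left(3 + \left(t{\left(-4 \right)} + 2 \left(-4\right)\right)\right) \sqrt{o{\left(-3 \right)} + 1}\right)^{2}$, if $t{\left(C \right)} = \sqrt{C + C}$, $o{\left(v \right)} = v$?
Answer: $-34 + 40 i \sqrt{2} \approx -34.0 + 56.569 i$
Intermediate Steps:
$t{\left(C \right)} = \sqrt{2} \sqrt{C}$ ($t{\left(C \right)} = \sqrt{2 C} = \sqrt{2} \sqrt{C}$)
$\left(\left(3 + \left(t{\left(-4 \right)} + 2 \left(-4\right)\right)\right) \sqrt{o{\left(-3 \right)} + 1}\right)^{2} = \left(\left(3 + \left(\sqrt{2} \sqrt{-4} + 2 \left(-4\right)\right)\right) \sqrt{-3 + 1}\right)^{2} = \left(\left(3 - \left(8 - \sqrt{2} \cdot 2 i\right)\right) \sqrt{-2}\right)^{2} = \left(\left(3 - \left(8 - 2 i \sqrt{2}\right)\right) i \sqrt{2}\right)^{2} = \left(\left(-5 + 2 i \sqrt{2}\right) i \sqrt{2}\right)^{2} = \left(i \sqrt{2} \left(-5 + 2 i \sqrt{2}\right)\right)^{2} = - 2 \left(-5 + 2 i \sqrt{2}\right)^{2}$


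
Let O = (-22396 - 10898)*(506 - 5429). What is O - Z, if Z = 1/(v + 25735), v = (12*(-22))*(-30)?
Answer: 5516268613109/33655 ≈ 1.6391e+8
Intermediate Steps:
v = 7920 (v = -264*(-30) = 7920)
Z = 1/33655 (Z = 1/(7920 + 25735) = 1/33655 ≈ 2.9713e-5)
O = 163906362 (O = -33294*(-4923) = 163906362)
O - Z = 163906362 - 1*1/33655 = 163906362 - 1/33655 = 5516268613109/33655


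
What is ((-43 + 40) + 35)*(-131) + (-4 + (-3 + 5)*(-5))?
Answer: -4206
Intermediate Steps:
((-43 + 40) + 35)*(-131) + (-4 + (-3 + 5)*(-5)) = (-3 + 35)*(-131) + (-4 + 2*(-5)) = 32*(-131) + (-4 - 10) = -4192 - 14 = -4206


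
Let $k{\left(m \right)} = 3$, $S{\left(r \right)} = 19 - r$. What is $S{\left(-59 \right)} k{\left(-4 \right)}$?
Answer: $234$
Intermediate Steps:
$S{\left(-59 \right)} k{\left(-4 \right)} = \left(19 - -59\right) 3 = \left(19 + 59\right) 3 = 78 \cdot 3 = 234$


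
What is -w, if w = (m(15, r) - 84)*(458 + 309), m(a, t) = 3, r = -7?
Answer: 62127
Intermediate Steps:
w = -62127 (w = (3 - 84)*(458 + 309) = -81*767 = -62127)
-w = -1*(-62127) = 62127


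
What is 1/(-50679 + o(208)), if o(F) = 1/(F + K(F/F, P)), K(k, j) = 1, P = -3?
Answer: -209/10591910 ≈ -1.9732e-5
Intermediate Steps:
o(F) = 1/(1 + F) (o(F) = 1/(F + 1) = 1/(1 + F))
1/(-50679 + o(208)) = 1/(-50679 + 1/(1 + 208)) = 1/(-50679 + 1/209) = 1/(-10591910/209) = -209/10591910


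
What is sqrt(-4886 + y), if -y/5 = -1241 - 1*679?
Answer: sqrt(4714) ≈ 68.659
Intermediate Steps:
y = 9600 (y = -5*(-1241 - 1*679) = -5*(-1241 - 679) = -5*(-1920) = 9600)
sqrt(-4886 + y) = sqrt(-4886 + 9600) = sqrt(4714)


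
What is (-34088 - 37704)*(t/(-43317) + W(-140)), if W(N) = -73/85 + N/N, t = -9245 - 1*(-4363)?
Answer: -67109295008/3681945 ≈ -18227.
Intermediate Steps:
t = -4882 (t = -9245 + 4363 = -4882)
W(N) = 12/85 (W(N) = -73*1/85 + 1 = -73/85 + 1 = 12/85)
(-34088 - 37704)*(t/(-43317) + W(-140)) = (-34088 - 37704)*(-4882/(-43317) + 12/85) = -71792*(-4882*(-1/43317) + 12/85) = -71792*(4882/43317 + 12/85) = -71792*934774/3681945 = -67109295008/3681945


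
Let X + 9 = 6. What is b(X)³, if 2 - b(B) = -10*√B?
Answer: -1792 - 2880*I*√3 ≈ -1792.0 - 4988.3*I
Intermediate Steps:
X = -3 (X = -9 + 6 = -3)
b(B) = 2 + 10*√B (b(B) = 2 - (-10)*√B = 2 + 10*√B)
b(X)³ = (2 + 10*√(-3))³ = (2 + 10*(I*√3))³ = (2 + 10*I*√3)³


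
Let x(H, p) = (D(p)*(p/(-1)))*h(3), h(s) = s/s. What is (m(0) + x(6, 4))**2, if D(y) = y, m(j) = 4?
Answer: 144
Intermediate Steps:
h(s) = 1
x(H, p) = -p**2 (x(H, p) = (p*(p/(-1)))*1 = (p*(p*(-1)))*1 = (p*(-p))*1 = -p**2*1 = -p**2)
(m(0) + x(6, 4))**2 = (4 - 1*4**2)**2 = (4 - 1*16)**2 = (4 - 16)**2 = (-12)**2 = 144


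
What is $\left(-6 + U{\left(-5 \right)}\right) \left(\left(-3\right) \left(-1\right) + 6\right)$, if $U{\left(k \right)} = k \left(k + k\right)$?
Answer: $396$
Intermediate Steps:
$U{\left(k \right)} = 2 k^{2}$ ($U{\left(k \right)} = k 2 k = 2 k^{2}$)
$\left(-6 + U{\left(-5 \right)}\right) \left(\left(-3\right) \left(-1\right) + 6\right) = \left(-6 + 2 \left(-5\right)^{2}\right) \left(\left(-3\right) \left(-1\right) + 6\right) = \left(-6 + 2 \cdot 25\right) \left(3 + 6\right) = \left(-6 + 50\right) 9 = 44 \cdot 9 = 396$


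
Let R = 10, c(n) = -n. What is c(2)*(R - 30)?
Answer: 40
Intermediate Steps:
c(2)*(R - 30) = (-1*2)*(10 - 30) = -2*(-20) = 40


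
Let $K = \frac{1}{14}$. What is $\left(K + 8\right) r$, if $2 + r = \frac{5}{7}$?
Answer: $- \frac{1017}{98} \approx -10.378$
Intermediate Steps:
$r = - \frac{9}{7}$ ($r = -2 + \frac{5}{7} = - \frac{9}{7} \approx -1.2857$)
$K = \frac{1}{14} \approx 0.071429$
$\left(K + 8\right) r = \left(\frac{1}{14} + 8\right) \left(- \frac{9}{7}\right) = \frac{113}{14} \left(- \frac{9}{7}\right) = - \frac{1017}{98}$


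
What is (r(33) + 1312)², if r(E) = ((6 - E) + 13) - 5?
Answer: 1671849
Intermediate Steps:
r(E) = 14 - E (r(E) = (19 - E) - 5 = 14 - E)
(r(33) + 1312)² = ((14 - 1*33) + 1312)² = ((14 - 33) + 1312)² = (-19 + 1312)² = 1293² = 1671849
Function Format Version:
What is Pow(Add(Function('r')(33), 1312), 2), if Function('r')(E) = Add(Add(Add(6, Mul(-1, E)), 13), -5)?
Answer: 1671849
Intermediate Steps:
Function('r')(E) = Add(14, Mul(-1, E)) (Function('r')(E) = Add(Add(19, Mul(-1, E)), -5) = Add(14, Mul(-1, E)))
Pow(Add(Function('r')(33), 1312), 2) = Pow(Add(Add(14, Mul(-1, 33)), 1312), 2) = Pow(Add(Add(14, -33), 1312), 2) = Pow(Add(-19, 1312), 2) = Pow(1293, 2) = 1671849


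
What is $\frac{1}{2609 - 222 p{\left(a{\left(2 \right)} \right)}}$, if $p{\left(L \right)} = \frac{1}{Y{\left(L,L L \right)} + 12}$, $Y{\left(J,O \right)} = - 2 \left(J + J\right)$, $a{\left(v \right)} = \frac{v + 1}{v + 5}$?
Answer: $\frac{12}{31049} \approx 0.00038649$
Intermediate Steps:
$a{\left(v \right)} = \frac{1 + v}{5 + v}$
$Y{\left(J,O \right)} = - 4 J$ ($Y{\left(J,O \right)} = - 2 \cdot 2 J = - 4 J$)
$p{\left(L \right)} = \frac{1}{12 - 4 L}$ ($p{\left(L \right)} = \frac{1}{- 4 L + 12} = \frac{1}{12 - 4 L}$)
$\frac{1}{2609 - 222 p{\left(a{\left(2 \right)} \right)}} = \frac{1}{2609 - 222 \left(- \frac{1}{-12 + 4 \frac{1 + 2}{5 + 2}}\right)} = \frac{1}{2609 - 222 \left(- \frac{1}{-12 + 4 \cdot \frac{1}{7} \cdot 3}\right)} = \frac{1}{2609 - 222 \left(- \frac{1}{-12 + 4 \cdot \frac{3}{7}}\right)} = \frac{1}{2609 - 222 \left(- \frac{1}{-12 + \frac{12}{7}}\right)} = \frac{1}{2609 - 222 \left(- \frac{1}{- \frac{72}{7}}\right)} = \frac{1}{2609 - 222 \left(\left(-1\right) \left(- \frac{7}{72}\right)\right)} = \frac{1}{2609 - \frac{259}{12}} = \frac{1}{\frac{31049}{12}} = \frac{12}{31049}$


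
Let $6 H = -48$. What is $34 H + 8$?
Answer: $-264$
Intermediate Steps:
$H = -8$ ($H = \frac{1}{6} \left(-48\right) = -8$)
$34 H + 8 = 34 \left(-8\right) + 8 = -272 + 8 = -264$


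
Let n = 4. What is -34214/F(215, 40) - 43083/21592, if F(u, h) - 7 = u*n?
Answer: -776101649/18720264 ≈ -41.458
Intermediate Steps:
F(u, h) = 7 + 4*u (F(u, h) = 7 + u*4 = 7 + 4*u)
-34214/F(215, 40) - 43083/21592 = -34214/(7 + 4*215) - 43083/21592 = -34214/(7 + 860) - 43083*1/21592 = -34214/867 - 43083/21592 = -776101649/18720264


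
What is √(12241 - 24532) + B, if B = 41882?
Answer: 41882 + I*√12291 ≈ 41882.0 + 110.86*I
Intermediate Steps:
√(12241 - 24532) + B = √(12241 - 24532) + 41882 = √(-12291) + 41882 = I*√12291 + 41882 = 41882 + I*√12291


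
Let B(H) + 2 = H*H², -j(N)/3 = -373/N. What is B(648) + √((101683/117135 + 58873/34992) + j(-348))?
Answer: 272097790 + I*√9944247510878145/122288940 ≈ 2.721e+8 + 0.81545*I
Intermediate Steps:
j(N) = 1119/N (j(N) = -(-1119)/N = 1119/N)
B(H) = -2 + H³ (B(H) = -2 + H*H² = -2 + H³)
B(648) + √((101683/117135 + 58873/34992) + j(-348)) = (-2 + 648³) + √((101683/117135 + 58873/34992) + 1119/(-348)) = (-2 + 272097792) + √((101683*(1/117135) + 58873*(1/34992)) + 1119*(-1/348)) = 272097790 + √((101683/117135 + 58873/34992) - 373/116) = 272097790 + √(1161575599/455420880 - 373/116) = 272097790 + √(-8782304689/13207205520) = 272097790 + I*√9944247510878145/122288940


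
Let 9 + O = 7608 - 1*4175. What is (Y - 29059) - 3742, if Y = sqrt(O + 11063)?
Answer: -32801 + sqrt(14487) ≈ -32681.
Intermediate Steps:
O = 3424 (O = -9 + (7608 - 1*4175) = -9 + (7608 - 4175) = -9 + 3433 = 3424)
Y = sqrt(14487) (Y = sqrt(3424 + 11063) = sqrt(14487) ≈ 120.36)
(Y - 29059) - 3742 = (sqrt(14487) - 29059) - 3742 = (-29059 + sqrt(14487)) - 3742 = -32801 + sqrt(14487)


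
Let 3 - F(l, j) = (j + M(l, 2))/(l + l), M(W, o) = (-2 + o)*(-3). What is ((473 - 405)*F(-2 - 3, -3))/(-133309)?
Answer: -918/666545 ≈ -0.0013773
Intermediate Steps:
M(W, o) = 6 - 3*o
F(l, j) = 3 - j/(2*l) (F(l, j) = 3 - (j + (6 - 3*2))/(l + l) = 3 - (j + (6 - 6))/(2*l) = 3 - (j + 0)*1/(2*l) = 3 - j*1/(2*l) = 3 - j/(2*l))
((473 - 405)*F(-2 - 3, -3))/(-133309) = ((473 - 405)*(3 - 1/2*(-3)/(-2 - 3)))/(-133309) = (68*(3 - 1/2*(-3)/(-5)))*(-1/133309) = (68*(3 - 1/2*(-3)*(-1/5)))*(-1/133309) = (68*(3 - 3/10))*(-1/133309) = (68*(27/10))*(-1/133309) = (918/5)*(-1/133309) = -918/666545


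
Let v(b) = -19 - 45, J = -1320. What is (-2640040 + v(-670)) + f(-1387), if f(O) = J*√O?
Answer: -2640104 - 1320*I*√1387 ≈ -2.6401e+6 - 49160.0*I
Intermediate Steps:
v(b) = -64
f(O) = -1320*√O
(-2640040 + v(-670)) + f(-1387) = (-2640040 - 64) - 1320*I*√1387 = -2640104 - 1320*I*√1387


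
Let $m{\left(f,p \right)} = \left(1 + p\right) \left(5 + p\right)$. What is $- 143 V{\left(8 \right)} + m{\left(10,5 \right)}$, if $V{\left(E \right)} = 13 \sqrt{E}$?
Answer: $60 - 3718 \sqrt{2} \approx -5198.0$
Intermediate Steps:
$- 143 V{\left(8 \right)} + m{\left(10,5 \right)} = - 143 \cdot 13 \sqrt{8} + \left(5 + 5^{2} + 6 \cdot 5\right) = - 143 \cdot 13 \cdot 2 \sqrt{2} + \left(5 + 25 + 30\right) = - 143 \cdot 26 \sqrt{2} + 60 = - 3718 \sqrt{2} + 60 = 60 - 3718 \sqrt{2}$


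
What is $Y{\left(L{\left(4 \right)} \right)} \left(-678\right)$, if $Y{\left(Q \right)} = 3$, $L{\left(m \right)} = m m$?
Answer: $-2034$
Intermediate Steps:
$L{\left(m \right)} = m^{2}$
$Y{\left(L{\left(4 \right)} \right)} \left(-678\right) = 3 \left(-678\right) = -2034$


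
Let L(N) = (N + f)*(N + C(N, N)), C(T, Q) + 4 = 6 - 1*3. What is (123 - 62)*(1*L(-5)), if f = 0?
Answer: 1830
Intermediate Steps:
C(T, Q) = -1 (C(T, Q) = -4 + (6 - 1*3) = -4 + (6 - 3) = -4 + 3 = -1)
L(N) = N*(-1 + N) (L(N) = (N + 0)*(N - 1) = N*(-1 + N))
(123 - 62)*(1*L(-5)) = (123 - 62)*(1*(-5*(-1 - 5))) = 61*(1*(-5*(-6))) = 61*(1*30) = 61*30 = 1830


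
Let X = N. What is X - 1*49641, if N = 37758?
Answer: -11883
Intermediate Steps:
X = 37758
X - 1*49641 = 37758 - 1*49641 = 37758 - 49641 = -11883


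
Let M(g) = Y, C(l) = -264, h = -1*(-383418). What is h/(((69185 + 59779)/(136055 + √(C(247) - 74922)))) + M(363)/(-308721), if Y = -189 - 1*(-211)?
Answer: 2684119986988597/6635649174 + 191709*I*√8354/21494 ≈ 4.045e+5 + 815.22*I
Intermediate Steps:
h = 383418
Y = 22 (Y = -189 + 211 = 22)
M(g) = 22
h/(((69185 + 59779)/(136055 + √(C(247) - 74922)))) + M(363)/(-308721) = 383418/(((69185 + 59779)/(136055 + √(-264 - 74922)))) + 22/(-308721) = 383418/((128964/(136055 + √(-75186)))) + 22*(-1/308721) = 383418/((128964/(136055 + 3*I*√8354))) - 22/308721 = 383418*(136055/128964 + I*√8354/42988) - 22/308721 = (8694322665/21494 + 191709*I*√8354/21494) - 22/308721 = 2684119986988597/6635649174 + 191709*I*√8354/21494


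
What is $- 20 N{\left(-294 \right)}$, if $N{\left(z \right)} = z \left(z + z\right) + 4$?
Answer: $-3457520$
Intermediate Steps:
$N{\left(z \right)} = 4 + 2 z^{2}$ ($N{\left(z \right)} = z 2 z + 4 = 2 z^{2} + 4 = 4 + 2 z^{2}$)
$- 20 N{\left(-294 \right)} = - 20 \left(4 + 2 \left(-294\right)^{2}\right) = - 20 \left(4 + 2 \cdot 86436\right) = - 20 \left(4 + 172872\right) = \left(-20\right) 172876 = -3457520$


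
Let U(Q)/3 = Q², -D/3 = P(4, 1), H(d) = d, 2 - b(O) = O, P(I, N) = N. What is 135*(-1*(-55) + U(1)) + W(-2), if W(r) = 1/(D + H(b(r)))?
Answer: 7831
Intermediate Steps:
b(O) = 2 - O
D = -3 (D = -3*1 = -3)
U(Q) = 3*Q²
W(r) = 1/(-1 - r) (W(r) = 1/(-3 + (2 - r)) = 1/(-1 - r))
135*(-1*(-55) + U(1)) + W(-2) = 135*(-1*(-55) + 3*1²) - 1/(1 - 2) = 135*(55 + 3*1) - 1/(-1) = 135*(55 + 3) - 1*(-1) = 135*58 + 1 = 7830 + 1 = 7831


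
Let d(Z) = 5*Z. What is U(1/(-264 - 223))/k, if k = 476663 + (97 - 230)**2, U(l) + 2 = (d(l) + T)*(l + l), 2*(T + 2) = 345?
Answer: -71155/13027218832 ≈ -5.4620e-6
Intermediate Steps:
T = 341/2 (T = -2 + (1/2)*345 = -2 + 345/2 = 341/2 ≈ 170.50)
U(l) = -2 + 2*l*(341/2 + 5*l) (U(l) = -2 + (5*l + 341/2)*(l + l) = -2 + (341/2 + 5*l)*(2*l) = -2 + 2*l*(341/2 + 5*l))
k = 494352 (k = 476663 + (-133)**2 = 476663 + 17689 = 494352)
U(1/(-264 - 223))/k = (-2 + 10*(1/(-264 - 223))**2 + 341/(-264 - 223))/494352 = (-2 + 10*(1/(-487))**2 + 341/(-487))*(1/494352) = (-2 + 10*(-1/487)**2 + 341*(-1/487))*(1/494352) = (-2 + 10*(1/237169) - 341/487)*(1/494352) = (-2 + 10/237169 - 341/487)*(1/494352) = -640395/237169*1/494352 = -71155/13027218832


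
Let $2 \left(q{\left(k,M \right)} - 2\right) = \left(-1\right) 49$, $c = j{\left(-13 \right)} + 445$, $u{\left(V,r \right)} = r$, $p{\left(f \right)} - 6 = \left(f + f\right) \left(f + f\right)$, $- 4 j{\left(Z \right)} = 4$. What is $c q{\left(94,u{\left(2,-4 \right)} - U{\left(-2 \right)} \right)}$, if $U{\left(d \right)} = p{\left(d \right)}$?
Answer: $-9990$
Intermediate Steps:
$j{\left(Z \right)} = -1$ ($j{\left(Z \right)} = \left(- \frac{1}{4}\right) 4 = -1$)
$p{\left(f \right)} = 6 + 4 f^{2}$ ($p{\left(f \right)} = 6 + \left(f + f\right) \left(f + f\right) = 6 + 2 f 2 f = 6 + 4 f^{2}$)
$U{\left(d \right)} = 6 + 4 d^{2}$
$c = 444$ ($c = -1 + 445 = 444$)
$q{\left(k,M \right)} = - \frac{45}{2}$ ($q{\left(k,M \right)} = 2 + \frac{\left(-1\right) 49}{2} = 2 + \frac{1}{2} \left(-49\right) = 2 - \frac{49}{2} = - \frac{45}{2}$)
$c q{\left(94,u{\left(2,-4 \right)} - U{\left(-2 \right)} \right)} = 444 \left(- \frac{45}{2}\right) = -9990$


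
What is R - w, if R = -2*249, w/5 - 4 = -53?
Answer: -253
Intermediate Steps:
w = -245 (w = 20 + 5*(-53) = 20 - 265 = -245)
R = -498
R - w = -498 - 1*(-245) = -498 + 245 = -253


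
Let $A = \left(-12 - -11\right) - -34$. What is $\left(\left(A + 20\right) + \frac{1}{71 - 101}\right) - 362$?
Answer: $- \frac{9271}{30} \approx -309.03$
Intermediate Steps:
$A = 33$ ($A = \left(-12 + 11\right) + 34 = -1 + 34 = 33$)
$\left(\left(A + 20\right) + \frac{1}{71 - 101}\right) - 362 = \left(\left(33 + 20\right) + \frac{1}{71 - 101}\right) - 362 = \left(53 + \frac{1}{-30}\right) - 362 = \left(53 - \frac{1}{30}\right) - 362 = \frac{1589}{30} - 362 = - \frac{9271}{30}$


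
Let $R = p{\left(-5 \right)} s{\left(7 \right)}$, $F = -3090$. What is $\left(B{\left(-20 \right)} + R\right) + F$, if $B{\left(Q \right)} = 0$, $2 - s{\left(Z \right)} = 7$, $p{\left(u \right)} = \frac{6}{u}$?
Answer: $-3084$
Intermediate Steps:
$s{\left(Z \right)} = -5$ ($s{\left(Z \right)} = 2 - 7 = -5$)
$R = 6$ ($R = \frac{6}{-5} \left(-5\right) = 6 \left(- \frac{1}{5}\right) \left(-5\right) = \left(- \frac{6}{5}\right) \left(-5\right) = 6$)
$\left(B{\left(-20 \right)} + R\right) + F = \left(0 + 6\right) - 3090 = 6 - 3090 = -3084$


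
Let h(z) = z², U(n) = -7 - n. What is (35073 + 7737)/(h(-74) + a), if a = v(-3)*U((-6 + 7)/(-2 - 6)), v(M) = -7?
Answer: 114160/14731 ≈ 7.7496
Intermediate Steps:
a = 385/8 (a = -7*(-7 - (-6 + 7)/(-2 - 6)) = -7*(-7 - 1/(-8)) = -7*(-7 - (-1)/8) = -7*(-7 - 1*(-⅛)) = -7*(-7 + ⅛) = -7*(-55/8) = 385/8 ≈ 48.125)
(35073 + 7737)/(h(-74) + a) = (35073 + 7737)/((-74)² + 385/8) = 42810/(5476 + 385/8) = 42810/(44193/8) = 42810*(8/44193) = 114160/14731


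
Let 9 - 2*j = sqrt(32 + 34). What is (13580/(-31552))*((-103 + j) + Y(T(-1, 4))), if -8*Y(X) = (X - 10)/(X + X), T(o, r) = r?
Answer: 10690855/252416 + 3395*sqrt(66)/15776 ≈ 44.102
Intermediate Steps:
Y(X) = -(-10 + X)/(16*X) (Y(X) = -(X - 10)/(8*(X + X)) = -(-10 + X)/(8*(2*X)) = -(-10 + X)*1/(2*X)/8 = -(-10 + X)/(16*X))
j = 9/2 - sqrt(66)/2 (j = 9/2 - sqrt(32 + 34)/2 = 9/2 - sqrt(66)/2 ≈ 0.43798)
(13580/(-31552))*((-103 + j) + Y(T(-1, 4))) = (13580/(-31552))*((-103 + (9/2 - sqrt(66)/2)) + (1/16)*(10 - 1*4)/4) = (13580*(-1/31552))*((-197/2 - sqrt(66)/2) + (1/16)*(1/4)*(10 - 4)) = -3395*((-197/2 - sqrt(66)/2) + (1/16)*(1/4)*6)/7888 = -3395*((-197/2 - sqrt(66)/2) + 3/32)/7888 = -3395*(-3149/32 - sqrt(66)/2)/7888 = 10690855/252416 + 3395*sqrt(66)/15776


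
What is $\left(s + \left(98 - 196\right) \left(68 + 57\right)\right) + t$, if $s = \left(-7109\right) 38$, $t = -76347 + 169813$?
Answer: $-188926$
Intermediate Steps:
$t = 93466$
$s = -270142$
$\left(s + \left(98 - 196\right) \left(68 + 57\right)\right) + t = \left(-270142 + \left(98 - 196\right) \left(68 + 57\right)\right) + 93466 = \left(-270142 - 12250\right) + 93466 = -282392 + 93466 = -188926$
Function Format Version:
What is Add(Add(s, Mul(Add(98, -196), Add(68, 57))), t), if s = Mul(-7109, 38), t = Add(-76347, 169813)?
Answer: -188926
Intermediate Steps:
t = 93466
s = -270142
Add(Add(s, Mul(Add(98, -196), Add(68, 57))), t) = Add(Add(-270142, Mul(Add(98, -196), Add(68, 57))), 93466) = Add(Add(-270142, Mul(-98, 125)), 93466) = Add(Add(-270142, -12250), 93466) = Add(-282392, 93466) = -188926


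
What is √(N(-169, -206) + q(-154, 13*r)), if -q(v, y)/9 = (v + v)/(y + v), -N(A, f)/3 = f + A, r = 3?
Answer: 9*√179745/115 ≈ 33.180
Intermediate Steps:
N(A, f) = -3*A - 3*f (N(A, f) = -3*(f + A) = -3*(A + f) = -3*A - 3*f)
q(v, y) = -18*v/(v + y) (q(v, y) = -9*(v + v)/(y + v) = -9*2*v/(v + y) = -18*v/(v + y))
√(N(-169, -206) + q(-154, 13*r)) = √((-3*(-169) - 3*(-206)) - 18*(-154)/(-154 + 13*3)) = √((507 + 618) - 18*(-154)/(-154 + 39)) = √(1125 - 18*(-154)/(-115)) = √(1125 - 18*(-154)*(-1/115)) = √(1125 - 2772/115) = √(126603/115) = 9*√179745/115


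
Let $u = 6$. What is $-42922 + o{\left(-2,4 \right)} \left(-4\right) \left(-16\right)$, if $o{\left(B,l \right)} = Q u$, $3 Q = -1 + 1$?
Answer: $-42922$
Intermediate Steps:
$Q = 0$ ($Q = \frac{-1 + 1}{3} = \frac{1}{3} \cdot 0 = 0$)
$o{\left(B,l \right)} = 0$ ($o{\left(B,l \right)} = 0 \cdot 6 = 0$)
$-42922 + o{\left(-2,4 \right)} \left(-4\right) \left(-16\right) = -42922 + 0 \left(-4\right) \left(-16\right) = -42922 + 0 \left(-16\right) = -42922 + 0 = -42922$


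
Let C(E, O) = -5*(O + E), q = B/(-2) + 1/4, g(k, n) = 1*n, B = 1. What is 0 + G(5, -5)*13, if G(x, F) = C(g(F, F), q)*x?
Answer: 6825/4 ≈ 1706.3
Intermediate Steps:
g(k, n) = n
q = -¼ (q = 1/(-2) + 1/4 = 1*(-½) + 1*(¼) = -½ + ¼ = -¼ ≈ -0.25000)
C(E, O) = -5*E - 5*O (C(E, O) = -5*(E + O) = -5*E - 5*O)
G(x, F) = x*(5/4 - 5*F) (G(x, F) = (-5*F - 5*(-¼))*x = (-5*F + 5/4)*x = (5/4 - 5*F)*x = x*(5/4 - 5*F))
0 + G(5, -5)*13 = 0 + ((5/4)*5*(1 - 4*(-5)))*13 = 0 + ((5/4)*5*(1 + 20))*13 = 0 + ((5/4)*5*21)*13 = 0 + (525/4)*13 = 0 + 6825/4 = 6825/4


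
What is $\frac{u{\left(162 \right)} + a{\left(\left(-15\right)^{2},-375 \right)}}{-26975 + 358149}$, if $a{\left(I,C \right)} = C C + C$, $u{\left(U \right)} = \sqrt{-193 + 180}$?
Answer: $\frac{70125}{165587} + \frac{i \sqrt{13}}{331174} \approx 0.42349 + 1.0887 \cdot 10^{-5} i$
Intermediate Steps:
$u{\left(U \right)} = i \sqrt{13}$ ($u{\left(U \right)} = \sqrt{-13} = i \sqrt{13}$)
$a{\left(I,C \right)} = C + C^{2}$ ($a{\left(I,C \right)} = C^{2} + C = C + C^{2}$)
$\frac{u{\left(162 \right)} + a{\left(\left(-15\right)^{2},-375 \right)}}{-26975 + 358149} = \frac{i \sqrt{13} - 375 \left(1 - 375\right)}{-26975 + 358149} = \frac{i \sqrt{13} - -140250}{331174} = \left(i \sqrt{13} + 140250\right) \frac{1}{331174} = \left(140250 + i \sqrt{13}\right) \frac{1}{331174} = \frac{70125}{165587} + \frac{i \sqrt{13}}{331174}$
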